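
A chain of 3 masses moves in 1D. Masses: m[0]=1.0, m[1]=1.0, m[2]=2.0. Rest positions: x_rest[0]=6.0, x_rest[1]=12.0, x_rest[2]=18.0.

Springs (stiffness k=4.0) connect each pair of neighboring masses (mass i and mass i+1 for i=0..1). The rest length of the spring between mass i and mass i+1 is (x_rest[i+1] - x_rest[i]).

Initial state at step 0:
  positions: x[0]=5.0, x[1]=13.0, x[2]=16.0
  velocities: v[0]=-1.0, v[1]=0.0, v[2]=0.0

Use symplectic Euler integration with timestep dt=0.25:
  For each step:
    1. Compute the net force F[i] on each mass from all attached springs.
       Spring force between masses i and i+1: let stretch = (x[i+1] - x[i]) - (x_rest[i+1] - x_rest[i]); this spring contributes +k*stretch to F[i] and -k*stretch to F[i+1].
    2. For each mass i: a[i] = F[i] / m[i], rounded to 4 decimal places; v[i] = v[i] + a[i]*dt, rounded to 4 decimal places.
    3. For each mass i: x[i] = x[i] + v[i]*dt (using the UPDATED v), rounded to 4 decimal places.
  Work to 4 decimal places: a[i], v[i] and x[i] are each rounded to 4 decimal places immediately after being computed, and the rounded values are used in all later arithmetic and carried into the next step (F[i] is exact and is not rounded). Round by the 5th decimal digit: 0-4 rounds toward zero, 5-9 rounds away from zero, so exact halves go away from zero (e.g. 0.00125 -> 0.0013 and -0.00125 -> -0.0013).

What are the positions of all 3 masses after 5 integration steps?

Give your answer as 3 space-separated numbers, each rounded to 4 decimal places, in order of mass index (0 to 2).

Step 0: x=[5.0000 13.0000 16.0000] v=[-1.0000 0.0000 0.0000]
Step 1: x=[5.2500 11.7500 16.3750] v=[1.0000 -5.0000 1.5000]
Step 2: x=[5.6250 10.0313 16.9219] v=[1.5000 -6.8750 2.1875]
Step 3: x=[5.6016 8.9336 17.3575] v=[-0.0937 -4.3907 1.7422]
Step 4: x=[4.9112 9.1089 17.4901] v=[-2.7617 0.7012 0.5303]
Step 5: x=[3.7702 10.3301 17.3250] v=[-4.5640 4.8847 -0.6603]

Answer: 3.7702 10.3301 17.3250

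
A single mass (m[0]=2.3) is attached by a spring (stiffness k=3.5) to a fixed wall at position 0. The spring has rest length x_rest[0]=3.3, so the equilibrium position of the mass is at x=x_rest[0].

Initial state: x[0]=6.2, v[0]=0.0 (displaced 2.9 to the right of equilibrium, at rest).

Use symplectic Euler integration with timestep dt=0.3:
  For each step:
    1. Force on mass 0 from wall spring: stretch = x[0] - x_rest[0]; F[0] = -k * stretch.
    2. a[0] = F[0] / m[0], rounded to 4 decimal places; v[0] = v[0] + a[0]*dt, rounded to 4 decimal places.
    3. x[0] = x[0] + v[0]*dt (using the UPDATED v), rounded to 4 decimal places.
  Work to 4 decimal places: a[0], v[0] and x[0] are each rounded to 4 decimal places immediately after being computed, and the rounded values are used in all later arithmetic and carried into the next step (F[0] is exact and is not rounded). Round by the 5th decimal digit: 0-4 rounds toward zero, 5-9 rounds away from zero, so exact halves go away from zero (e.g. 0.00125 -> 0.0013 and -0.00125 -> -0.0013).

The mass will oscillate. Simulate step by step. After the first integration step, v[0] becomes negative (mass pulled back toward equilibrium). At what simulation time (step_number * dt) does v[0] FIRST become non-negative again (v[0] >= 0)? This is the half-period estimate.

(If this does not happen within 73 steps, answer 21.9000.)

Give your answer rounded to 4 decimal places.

Answer: 2.7000

Derivation:
Step 0: x=[6.2000] v=[0.0000]
Step 1: x=[5.8028] v=[-1.3239]
Step 2: x=[5.0629] v=[-2.4665]
Step 3: x=[4.0815] v=[-3.2713]
Step 4: x=[2.9931] v=[-3.6281]
Step 5: x=[1.9467] v=[-3.4880]
Step 6: x=[1.0856] v=[-2.8702]
Step 7: x=[0.5278] v=[-1.8593]
Step 8: x=[0.3497] v=[-0.5937]
Step 9: x=[0.5757] v=[0.7532]
First v>=0 after going negative at step 9, time=2.7000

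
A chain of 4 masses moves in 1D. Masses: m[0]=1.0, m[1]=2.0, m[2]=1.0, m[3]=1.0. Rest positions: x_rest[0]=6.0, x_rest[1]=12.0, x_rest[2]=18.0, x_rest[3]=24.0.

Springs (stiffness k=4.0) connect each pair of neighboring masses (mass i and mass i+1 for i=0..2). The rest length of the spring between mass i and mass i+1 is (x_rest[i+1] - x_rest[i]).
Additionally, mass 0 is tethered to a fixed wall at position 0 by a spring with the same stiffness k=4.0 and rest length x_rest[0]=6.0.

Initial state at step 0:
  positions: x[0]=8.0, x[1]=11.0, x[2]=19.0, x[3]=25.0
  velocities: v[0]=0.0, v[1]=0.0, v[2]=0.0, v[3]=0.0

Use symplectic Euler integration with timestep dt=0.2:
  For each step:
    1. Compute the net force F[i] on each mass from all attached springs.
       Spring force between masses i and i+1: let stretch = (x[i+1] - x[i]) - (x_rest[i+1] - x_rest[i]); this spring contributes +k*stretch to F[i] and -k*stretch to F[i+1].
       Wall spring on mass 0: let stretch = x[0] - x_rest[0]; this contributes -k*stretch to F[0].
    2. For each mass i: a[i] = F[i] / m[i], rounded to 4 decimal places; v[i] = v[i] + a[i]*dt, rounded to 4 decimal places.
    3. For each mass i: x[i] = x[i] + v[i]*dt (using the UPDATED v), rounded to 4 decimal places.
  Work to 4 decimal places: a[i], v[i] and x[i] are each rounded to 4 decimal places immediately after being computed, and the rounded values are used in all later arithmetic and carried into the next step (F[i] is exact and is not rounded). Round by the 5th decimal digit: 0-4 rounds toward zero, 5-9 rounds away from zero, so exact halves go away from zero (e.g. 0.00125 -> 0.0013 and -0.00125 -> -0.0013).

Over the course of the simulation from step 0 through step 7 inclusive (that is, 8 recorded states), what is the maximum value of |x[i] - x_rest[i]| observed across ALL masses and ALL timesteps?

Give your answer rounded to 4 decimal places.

Answer: 2.0381

Derivation:
Step 0: x=[8.0000 11.0000 19.0000 25.0000] v=[0.0000 0.0000 0.0000 0.0000]
Step 1: x=[7.2000 11.4000 18.6800 25.0000] v=[-4.0000 2.0000 -1.6000 0.0000]
Step 2: x=[5.9200 12.0464 18.2064 24.9488] v=[-6.4000 3.2320 -2.3680 -0.2560]
Step 3: x=[4.6730 12.6955 17.8260 24.7788] v=[-6.2349 3.2454 -1.9021 -0.8499]
Step 4: x=[3.9619 13.1132 17.7371 24.4564] v=[-3.5553 2.0886 -0.4443 -1.6121]
Step 5: x=[4.0811 13.1687 17.9835 24.0189] v=[0.5962 0.2776 1.2320 -2.1875]
Step 6: x=[5.0014 12.8824 18.4252 23.5757] v=[4.6014 -1.4315 2.2085 -2.2158]
Step 7: x=[6.3824 12.4090 18.8041 23.2685] v=[6.9051 -2.3668 1.8947 -1.5362]
Max displacement = 2.0381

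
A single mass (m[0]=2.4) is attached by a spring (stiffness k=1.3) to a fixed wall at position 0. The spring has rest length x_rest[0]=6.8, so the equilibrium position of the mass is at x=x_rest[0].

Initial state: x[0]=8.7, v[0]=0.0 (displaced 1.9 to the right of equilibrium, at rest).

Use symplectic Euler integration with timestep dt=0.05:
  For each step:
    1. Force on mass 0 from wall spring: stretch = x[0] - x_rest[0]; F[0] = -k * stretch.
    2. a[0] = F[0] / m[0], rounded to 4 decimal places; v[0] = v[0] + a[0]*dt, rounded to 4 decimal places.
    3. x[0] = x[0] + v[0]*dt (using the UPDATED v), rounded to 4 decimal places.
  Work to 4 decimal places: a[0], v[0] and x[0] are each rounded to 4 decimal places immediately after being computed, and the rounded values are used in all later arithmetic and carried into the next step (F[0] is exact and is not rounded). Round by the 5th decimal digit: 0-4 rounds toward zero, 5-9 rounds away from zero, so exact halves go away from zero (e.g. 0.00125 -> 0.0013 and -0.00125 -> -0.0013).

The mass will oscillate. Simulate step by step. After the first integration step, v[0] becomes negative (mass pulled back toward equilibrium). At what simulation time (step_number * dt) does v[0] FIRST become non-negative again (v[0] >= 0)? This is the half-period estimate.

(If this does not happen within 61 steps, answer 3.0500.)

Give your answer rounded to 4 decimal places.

Answer: 3.0500

Derivation:
Step 0: x=[8.7000] v=[0.0000]
Step 1: x=[8.6974] v=[-0.0515]
Step 2: x=[8.6923] v=[-0.1029]
Step 3: x=[8.6846] v=[-0.1542]
Step 4: x=[8.6743] v=[-0.2052]
Step 5: x=[8.6615] v=[-0.2560]
Step 6: x=[8.6462] v=[-0.3064]
Step 7: x=[8.6284] v=[-0.3564]
Step 8: x=[8.6081] v=[-0.4059]
Step 9: x=[8.5854] v=[-0.4549]
Step 10: x=[8.5602] v=[-0.5033]
Step 11: x=[8.5327] v=[-0.5510]
Step 12: x=[8.5028] v=[-0.5979]
Step 13: x=[8.4706] v=[-0.6440]
Step 14: x=[8.4361] v=[-0.6892]
Step 15: x=[8.3994] v=[-0.7335]
Step 16: x=[8.3606] v=[-0.7768]
Step 17: x=[8.3196] v=[-0.8191]
Step 18: x=[8.2766] v=[-0.8603]
Step 19: x=[8.2316] v=[-0.9003]
Step 20: x=[8.1846] v=[-0.9391]
Step 21: x=[8.1358] v=[-0.9766]
Step 22: x=[8.0852] v=[-1.0128]
Step 23: x=[8.0328] v=[-1.0476]
Step 24: x=[7.9788] v=[-1.0810]
Step 25: x=[7.9232] v=[-1.1129]
Step 26: x=[7.8660] v=[-1.1433]
Step 27: x=[7.8074] v=[-1.1722]
Step 28: x=[7.7474] v=[-1.1995]
Step 29: x=[7.6861] v=[-1.2252]
Step 30: x=[7.6236] v=[-1.2492]
Step 31: x=[7.5600] v=[-1.2715]
Step 32: x=[7.4954] v=[-1.2921]
Step 33: x=[7.4299] v=[-1.3109]
Step 34: x=[7.3635] v=[-1.3280]
Step 35: x=[7.2963] v=[-1.3433]
Step 36: x=[7.2285] v=[-1.3567]
Step 37: x=[7.1601] v=[-1.3683]
Step 38: x=[7.0912] v=[-1.3781]
Step 39: x=[7.0219] v=[-1.3860]
Step 40: x=[6.9523] v=[-1.3920]
Step 41: x=[6.8825] v=[-1.3961]
Step 42: x=[6.8126] v=[-1.3983]
Step 43: x=[6.7427] v=[-1.3986]
Step 44: x=[6.6728] v=[-1.3971]
Step 45: x=[6.6031] v=[-1.3937]
Step 46: x=[6.5337] v=[-1.3884]
Step 47: x=[6.4646] v=[-1.3812]
Step 48: x=[6.3960] v=[-1.3721]
Step 49: x=[6.3279] v=[-1.3612]
Step 50: x=[6.2605] v=[-1.3484]
Step 51: x=[6.1938] v=[-1.3338]
Step 52: x=[6.1279] v=[-1.3174]
Step 53: x=[6.0629] v=[-1.2992]
Step 54: x=[5.9989] v=[-1.2792]
Step 55: x=[5.9360] v=[-1.2575]
Step 56: x=[5.8743] v=[-1.2341]
Step 57: x=[5.8139] v=[-1.2090]
Step 58: x=[5.7548] v=[-1.1823]
Step 59: x=[5.6971] v=[-1.1540]
Step 60: x=[5.6409] v=[-1.1241]
Step 61: x=[5.5863] v=[-1.0927]
v[0] did not become non-negative within 61 steps; using fallback time=3.0500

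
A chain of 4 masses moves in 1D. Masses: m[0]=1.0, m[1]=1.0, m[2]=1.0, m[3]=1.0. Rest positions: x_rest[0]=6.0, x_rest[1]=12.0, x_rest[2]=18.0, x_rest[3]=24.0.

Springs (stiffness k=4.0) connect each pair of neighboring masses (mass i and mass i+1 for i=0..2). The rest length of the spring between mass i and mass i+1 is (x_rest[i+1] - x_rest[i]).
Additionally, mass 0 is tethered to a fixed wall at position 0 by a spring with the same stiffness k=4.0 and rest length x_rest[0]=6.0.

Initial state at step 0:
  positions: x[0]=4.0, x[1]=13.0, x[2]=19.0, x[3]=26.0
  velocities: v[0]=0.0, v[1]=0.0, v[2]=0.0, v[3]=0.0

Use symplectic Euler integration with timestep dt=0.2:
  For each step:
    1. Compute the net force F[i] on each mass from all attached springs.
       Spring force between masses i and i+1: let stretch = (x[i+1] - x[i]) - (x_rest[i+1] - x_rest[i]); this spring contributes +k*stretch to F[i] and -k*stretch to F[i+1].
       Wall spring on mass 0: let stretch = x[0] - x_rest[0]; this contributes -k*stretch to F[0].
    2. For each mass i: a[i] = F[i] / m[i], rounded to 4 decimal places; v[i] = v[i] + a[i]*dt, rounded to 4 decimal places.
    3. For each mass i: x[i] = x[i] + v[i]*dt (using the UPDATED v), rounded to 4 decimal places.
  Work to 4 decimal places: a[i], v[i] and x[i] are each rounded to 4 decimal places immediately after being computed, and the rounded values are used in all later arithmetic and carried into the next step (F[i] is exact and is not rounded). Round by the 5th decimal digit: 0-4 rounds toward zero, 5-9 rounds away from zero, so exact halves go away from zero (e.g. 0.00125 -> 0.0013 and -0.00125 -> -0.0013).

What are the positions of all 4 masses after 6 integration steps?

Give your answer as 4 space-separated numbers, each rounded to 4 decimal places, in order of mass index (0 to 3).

Answer: 7.4947 13.4814 17.9418 24.3251

Derivation:
Step 0: x=[4.0000 13.0000 19.0000 26.0000] v=[0.0000 0.0000 0.0000 0.0000]
Step 1: x=[4.8000 12.5200 19.1600 25.8400] v=[4.0000 -2.4000 0.8000 -0.8000]
Step 2: x=[6.0672 11.8672 19.3264 25.5712] v=[6.3360 -3.2640 0.8320 -1.3440]
Step 3: x=[7.2916 11.4799 19.2985 25.2632] v=[6.1222 -1.9366 -0.1395 -1.5398]
Step 4: x=[8.0195 11.6734 18.9740 24.9609] v=[3.6396 0.9676 -1.6226 -1.5116]
Step 5: x=[8.0489 12.4504 18.4393 24.6607] v=[0.1471 3.8850 -2.6736 -1.5011]
Step 6: x=[7.4947 13.4814 17.9418 24.3251] v=[-2.7708 5.1549 -2.4876 -1.6782]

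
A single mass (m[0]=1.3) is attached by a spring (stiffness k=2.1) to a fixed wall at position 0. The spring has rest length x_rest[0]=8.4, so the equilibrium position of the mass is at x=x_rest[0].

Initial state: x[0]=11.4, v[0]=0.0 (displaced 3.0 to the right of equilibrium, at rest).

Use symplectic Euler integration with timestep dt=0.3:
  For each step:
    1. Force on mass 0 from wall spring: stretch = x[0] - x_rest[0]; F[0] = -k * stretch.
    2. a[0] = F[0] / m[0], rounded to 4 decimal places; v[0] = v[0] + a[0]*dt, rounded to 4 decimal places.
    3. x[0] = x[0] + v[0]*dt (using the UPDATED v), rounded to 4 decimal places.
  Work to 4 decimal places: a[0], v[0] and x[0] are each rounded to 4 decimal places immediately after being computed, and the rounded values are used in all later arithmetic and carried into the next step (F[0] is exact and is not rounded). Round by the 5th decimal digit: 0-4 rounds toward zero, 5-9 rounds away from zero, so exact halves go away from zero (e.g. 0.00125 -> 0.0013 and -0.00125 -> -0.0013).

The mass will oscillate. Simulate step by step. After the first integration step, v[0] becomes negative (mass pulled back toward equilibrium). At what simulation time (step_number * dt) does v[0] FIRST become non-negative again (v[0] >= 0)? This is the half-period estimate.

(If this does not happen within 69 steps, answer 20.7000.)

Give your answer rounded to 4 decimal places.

Answer: 2.7000

Derivation:
Step 0: x=[11.4000] v=[0.0000]
Step 1: x=[10.9638] v=[-1.4539]
Step 2: x=[10.1549] v=[-2.6964]
Step 3: x=[9.0909] v=[-3.5468]
Step 4: x=[7.9264] v=[-3.8816]
Step 5: x=[6.8308] v=[-3.6521]
Step 6: x=[5.9633] v=[-2.8916]
Step 7: x=[5.4501] v=[-1.7107]
Step 8: x=[5.3658] v=[-0.2811]
Step 9: x=[5.7226] v=[1.1893]
First v>=0 after going negative at step 9, time=2.7000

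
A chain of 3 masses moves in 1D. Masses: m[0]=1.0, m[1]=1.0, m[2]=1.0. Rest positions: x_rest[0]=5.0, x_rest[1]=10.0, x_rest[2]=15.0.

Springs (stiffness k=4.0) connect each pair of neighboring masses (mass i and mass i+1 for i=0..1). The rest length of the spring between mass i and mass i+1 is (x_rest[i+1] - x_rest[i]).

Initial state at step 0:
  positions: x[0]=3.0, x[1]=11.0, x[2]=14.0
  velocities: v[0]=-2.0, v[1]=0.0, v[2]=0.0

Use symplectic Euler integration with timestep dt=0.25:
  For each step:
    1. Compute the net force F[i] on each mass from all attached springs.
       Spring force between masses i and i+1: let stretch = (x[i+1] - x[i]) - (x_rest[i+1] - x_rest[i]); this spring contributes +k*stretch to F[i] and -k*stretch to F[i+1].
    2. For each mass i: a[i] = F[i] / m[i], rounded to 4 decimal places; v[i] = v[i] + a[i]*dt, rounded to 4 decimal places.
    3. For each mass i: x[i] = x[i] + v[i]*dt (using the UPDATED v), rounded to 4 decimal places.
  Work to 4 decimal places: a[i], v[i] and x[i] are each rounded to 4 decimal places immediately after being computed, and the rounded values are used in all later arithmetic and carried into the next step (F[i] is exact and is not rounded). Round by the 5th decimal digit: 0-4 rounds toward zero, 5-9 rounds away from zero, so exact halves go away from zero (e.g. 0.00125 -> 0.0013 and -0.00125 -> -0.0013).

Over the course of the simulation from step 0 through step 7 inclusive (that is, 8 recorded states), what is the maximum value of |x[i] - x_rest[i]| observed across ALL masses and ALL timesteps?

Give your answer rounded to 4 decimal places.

Step 0: x=[3.0000 11.0000 14.0000] v=[-2.0000 0.0000 0.0000]
Step 1: x=[3.2500 9.7500 14.5000] v=[1.0000 -5.0000 2.0000]
Step 2: x=[3.8750 8.0625 15.0625] v=[2.5000 -6.7500 2.2500]
Step 3: x=[4.2969 7.0781 15.1250] v=[1.6875 -3.9375 0.2500]
Step 4: x=[4.1641 7.4102 14.4258] v=[-0.5313 1.3282 -2.7969]
Step 5: x=[3.5928 8.6846 13.2227] v=[-2.2852 5.0977 -4.8125]
Step 6: x=[3.0445 9.8206 12.1351] v=[-2.1934 4.5440 -4.3506]
Step 7: x=[2.9402 9.8412 11.7188] v=[-0.4173 0.0824 -1.6651]
Max displacement = 3.2812

Answer: 3.2812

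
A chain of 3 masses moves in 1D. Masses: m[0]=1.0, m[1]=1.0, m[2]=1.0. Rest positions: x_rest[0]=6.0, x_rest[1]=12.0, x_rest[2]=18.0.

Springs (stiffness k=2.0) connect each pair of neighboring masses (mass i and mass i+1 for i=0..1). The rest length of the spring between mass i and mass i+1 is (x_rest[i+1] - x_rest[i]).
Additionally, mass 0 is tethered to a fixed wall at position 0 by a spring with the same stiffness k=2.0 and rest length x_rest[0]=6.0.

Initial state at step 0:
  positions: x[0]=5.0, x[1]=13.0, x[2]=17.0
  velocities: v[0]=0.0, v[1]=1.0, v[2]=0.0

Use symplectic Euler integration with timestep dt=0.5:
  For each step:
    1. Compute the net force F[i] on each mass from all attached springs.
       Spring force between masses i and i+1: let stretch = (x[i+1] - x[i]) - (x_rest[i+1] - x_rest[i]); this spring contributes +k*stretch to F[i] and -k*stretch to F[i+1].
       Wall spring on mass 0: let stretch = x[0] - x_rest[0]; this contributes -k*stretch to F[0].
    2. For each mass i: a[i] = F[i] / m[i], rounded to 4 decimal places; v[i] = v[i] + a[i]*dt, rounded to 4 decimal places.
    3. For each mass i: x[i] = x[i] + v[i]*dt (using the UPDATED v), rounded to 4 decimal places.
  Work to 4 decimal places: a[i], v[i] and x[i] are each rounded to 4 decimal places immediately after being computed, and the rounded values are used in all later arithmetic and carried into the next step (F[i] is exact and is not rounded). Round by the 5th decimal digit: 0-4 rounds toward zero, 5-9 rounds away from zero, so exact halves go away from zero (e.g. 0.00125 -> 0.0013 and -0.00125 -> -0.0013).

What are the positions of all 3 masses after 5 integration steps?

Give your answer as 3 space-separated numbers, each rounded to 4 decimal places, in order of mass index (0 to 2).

Step 0: x=[5.0000 13.0000 17.0000] v=[0.0000 1.0000 0.0000]
Step 1: x=[6.5000 11.5000 18.0000] v=[3.0000 -3.0000 2.0000]
Step 2: x=[7.2500 10.7500 18.7500] v=[1.5000 -1.5000 1.5000]
Step 3: x=[6.1250 12.2500 18.5000] v=[-2.2500 3.0000 -0.5000]
Step 4: x=[5.0000 13.8125 18.1250] v=[-2.2500 3.1250 -0.7500]
Step 5: x=[5.7813 13.1250 18.5938] v=[1.5625 -1.3750 0.9375]

Answer: 5.7813 13.1250 18.5938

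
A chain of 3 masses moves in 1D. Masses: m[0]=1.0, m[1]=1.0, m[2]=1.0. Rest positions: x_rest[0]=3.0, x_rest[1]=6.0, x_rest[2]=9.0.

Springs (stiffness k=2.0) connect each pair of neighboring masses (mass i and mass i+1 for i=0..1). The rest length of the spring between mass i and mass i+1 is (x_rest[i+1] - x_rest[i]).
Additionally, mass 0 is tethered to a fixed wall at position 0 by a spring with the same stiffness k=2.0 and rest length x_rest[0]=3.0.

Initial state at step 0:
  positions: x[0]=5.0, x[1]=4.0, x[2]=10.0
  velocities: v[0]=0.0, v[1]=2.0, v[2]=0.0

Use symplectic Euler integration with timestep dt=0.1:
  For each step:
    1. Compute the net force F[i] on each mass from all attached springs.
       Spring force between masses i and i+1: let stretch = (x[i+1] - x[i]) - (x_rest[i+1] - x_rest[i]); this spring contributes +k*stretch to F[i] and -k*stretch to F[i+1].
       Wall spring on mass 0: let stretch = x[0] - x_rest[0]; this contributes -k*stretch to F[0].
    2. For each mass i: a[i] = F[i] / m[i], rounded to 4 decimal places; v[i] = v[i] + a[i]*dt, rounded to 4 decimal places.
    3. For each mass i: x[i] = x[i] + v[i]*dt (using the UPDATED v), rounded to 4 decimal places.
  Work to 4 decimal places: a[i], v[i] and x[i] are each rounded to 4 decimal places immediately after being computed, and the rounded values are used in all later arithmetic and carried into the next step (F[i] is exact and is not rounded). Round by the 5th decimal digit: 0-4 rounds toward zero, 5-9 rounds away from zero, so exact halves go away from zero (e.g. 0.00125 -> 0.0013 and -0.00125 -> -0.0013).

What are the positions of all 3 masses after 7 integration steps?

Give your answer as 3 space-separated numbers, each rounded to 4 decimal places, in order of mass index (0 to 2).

Step 0: x=[5.0000 4.0000 10.0000] v=[0.0000 2.0000 0.0000]
Step 1: x=[4.8800 4.3400 9.9400] v=[-1.2000 3.4000 -0.6000]
Step 2: x=[4.6516 4.8028 9.8280] v=[-2.2840 4.6280 -1.1200]
Step 3: x=[4.3332 5.3631 9.6755] v=[-3.1841 5.6028 -1.5250]
Step 4: x=[3.9487 5.9890 9.4968] v=[-3.8448 6.2593 -1.7875]
Step 5: x=[3.5261 6.6443 9.3079] v=[-4.2265 6.5528 -1.8891]
Step 6: x=[3.0953 7.2905 9.1257] v=[-4.3081 6.4619 -1.8218]
Step 7: x=[2.6865 7.8895 8.9668] v=[-4.0881 5.9899 -1.5888]

Answer: 2.6865 7.8895 8.9668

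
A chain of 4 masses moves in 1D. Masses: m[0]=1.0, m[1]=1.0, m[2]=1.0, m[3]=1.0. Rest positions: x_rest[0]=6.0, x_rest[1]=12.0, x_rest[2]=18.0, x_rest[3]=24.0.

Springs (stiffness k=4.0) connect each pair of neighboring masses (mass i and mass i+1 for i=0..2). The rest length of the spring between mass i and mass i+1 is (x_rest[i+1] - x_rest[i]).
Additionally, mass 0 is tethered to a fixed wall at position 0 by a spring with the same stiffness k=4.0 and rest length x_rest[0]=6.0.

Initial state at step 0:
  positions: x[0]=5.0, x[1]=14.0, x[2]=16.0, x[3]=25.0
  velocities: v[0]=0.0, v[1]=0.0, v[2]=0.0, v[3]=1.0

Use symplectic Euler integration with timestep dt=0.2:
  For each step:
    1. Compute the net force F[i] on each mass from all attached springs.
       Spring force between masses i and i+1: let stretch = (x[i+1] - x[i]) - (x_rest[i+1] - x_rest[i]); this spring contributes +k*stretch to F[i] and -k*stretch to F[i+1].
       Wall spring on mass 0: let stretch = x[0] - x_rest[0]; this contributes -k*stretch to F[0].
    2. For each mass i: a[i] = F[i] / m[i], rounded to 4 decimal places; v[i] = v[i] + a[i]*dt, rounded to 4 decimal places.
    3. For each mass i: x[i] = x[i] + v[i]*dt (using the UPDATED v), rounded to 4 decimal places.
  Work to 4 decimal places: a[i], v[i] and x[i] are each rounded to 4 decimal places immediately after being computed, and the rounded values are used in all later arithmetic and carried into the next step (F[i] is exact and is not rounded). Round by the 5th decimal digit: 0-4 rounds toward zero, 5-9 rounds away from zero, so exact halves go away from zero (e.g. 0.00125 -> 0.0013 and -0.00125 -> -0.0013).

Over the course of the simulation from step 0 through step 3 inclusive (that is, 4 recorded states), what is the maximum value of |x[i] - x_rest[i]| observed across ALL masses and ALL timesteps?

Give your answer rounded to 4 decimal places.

Step 0: x=[5.0000 14.0000 16.0000 25.0000] v=[0.0000 0.0000 0.0000 1.0000]
Step 1: x=[5.6400 12.8800 17.1200 24.7200] v=[3.2000 -5.6000 5.6000 -1.4000]
Step 2: x=[6.5360 11.2800 18.7776 24.1840] v=[4.4800 -8.0000 8.2880 -2.6800]
Step 3: x=[7.1453 10.1206 20.1006 23.7430] v=[3.0464 -5.7971 6.6150 -2.2051]
Max displacement = 2.1006

Answer: 2.1006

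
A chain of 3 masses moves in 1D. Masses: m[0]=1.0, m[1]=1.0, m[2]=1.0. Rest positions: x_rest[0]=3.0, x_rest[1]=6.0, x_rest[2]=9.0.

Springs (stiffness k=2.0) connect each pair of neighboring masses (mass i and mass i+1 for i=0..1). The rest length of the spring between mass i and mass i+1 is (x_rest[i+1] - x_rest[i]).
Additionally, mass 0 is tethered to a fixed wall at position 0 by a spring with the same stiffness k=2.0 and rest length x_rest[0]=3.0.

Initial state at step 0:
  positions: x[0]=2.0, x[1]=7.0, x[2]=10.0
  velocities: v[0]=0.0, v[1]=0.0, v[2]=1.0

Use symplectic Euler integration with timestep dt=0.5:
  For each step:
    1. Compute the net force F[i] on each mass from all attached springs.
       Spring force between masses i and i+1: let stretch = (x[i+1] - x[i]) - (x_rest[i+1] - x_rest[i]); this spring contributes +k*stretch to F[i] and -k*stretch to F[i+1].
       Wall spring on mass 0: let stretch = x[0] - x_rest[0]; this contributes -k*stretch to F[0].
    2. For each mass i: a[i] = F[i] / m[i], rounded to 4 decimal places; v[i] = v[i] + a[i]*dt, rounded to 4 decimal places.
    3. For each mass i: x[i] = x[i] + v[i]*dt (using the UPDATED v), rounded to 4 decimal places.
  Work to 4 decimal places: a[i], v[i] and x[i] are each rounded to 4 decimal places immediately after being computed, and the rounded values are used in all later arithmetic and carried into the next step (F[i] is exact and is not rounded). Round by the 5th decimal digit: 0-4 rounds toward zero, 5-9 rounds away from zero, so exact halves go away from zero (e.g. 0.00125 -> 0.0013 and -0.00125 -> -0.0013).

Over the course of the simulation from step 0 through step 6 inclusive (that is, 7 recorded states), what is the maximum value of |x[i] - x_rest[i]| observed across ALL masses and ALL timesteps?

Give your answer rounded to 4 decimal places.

Answer: 2.0625

Derivation:
Step 0: x=[2.0000 7.0000 10.0000] v=[0.0000 0.0000 1.0000]
Step 1: x=[3.5000 6.0000 10.5000] v=[3.0000 -2.0000 1.0000]
Step 2: x=[4.5000 6.0000 10.2500] v=[2.0000 0.0000 -0.5000]
Step 3: x=[4.0000 7.3750 9.3750] v=[-1.0000 2.7500 -1.7500]
Step 4: x=[3.1875 8.0625 9.0000] v=[-1.6250 1.3750 -0.7500]
Step 5: x=[3.2188 6.7813 9.6563] v=[0.0625 -2.5625 1.3125]
Step 6: x=[3.4219 5.1563 10.3751] v=[0.4062 -3.2500 1.4375]
Max displacement = 2.0625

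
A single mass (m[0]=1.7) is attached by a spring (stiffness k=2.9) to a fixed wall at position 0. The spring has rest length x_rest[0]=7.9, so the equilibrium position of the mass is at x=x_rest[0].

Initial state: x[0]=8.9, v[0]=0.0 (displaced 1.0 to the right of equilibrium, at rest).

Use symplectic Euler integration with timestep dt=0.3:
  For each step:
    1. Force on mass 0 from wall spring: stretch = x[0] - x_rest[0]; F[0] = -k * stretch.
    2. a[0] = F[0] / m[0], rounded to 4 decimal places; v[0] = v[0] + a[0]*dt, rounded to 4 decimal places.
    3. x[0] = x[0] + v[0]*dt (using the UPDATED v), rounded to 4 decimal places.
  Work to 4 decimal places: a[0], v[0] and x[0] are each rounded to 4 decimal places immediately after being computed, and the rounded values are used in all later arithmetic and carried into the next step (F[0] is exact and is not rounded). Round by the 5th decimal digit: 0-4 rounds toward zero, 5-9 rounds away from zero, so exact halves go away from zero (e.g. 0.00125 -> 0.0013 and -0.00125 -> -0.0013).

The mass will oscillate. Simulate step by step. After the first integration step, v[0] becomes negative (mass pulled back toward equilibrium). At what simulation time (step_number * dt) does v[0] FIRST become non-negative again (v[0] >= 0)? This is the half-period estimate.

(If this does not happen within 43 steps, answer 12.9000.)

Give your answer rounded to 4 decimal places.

Answer: 2.4000

Derivation:
Step 0: x=[8.9000] v=[0.0000]
Step 1: x=[8.7465] v=[-0.5118]
Step 2: x=[8.4630] v=[-0.9450]
Step 3: x=[8.0931] v=[-1.2331]
Step 4: x=[7.6935] v=[-1.3319]
Step 5: x=[7.3256] v=[-1.2262]
Step 6: x=[7.0459] v=[-0.9322]
Step 7: x=[6.8974] v=[-0.4951]
Step 8: x=[6.9028] v=[0.0180]
First v>=0 after going negative at step 8, time=2.4000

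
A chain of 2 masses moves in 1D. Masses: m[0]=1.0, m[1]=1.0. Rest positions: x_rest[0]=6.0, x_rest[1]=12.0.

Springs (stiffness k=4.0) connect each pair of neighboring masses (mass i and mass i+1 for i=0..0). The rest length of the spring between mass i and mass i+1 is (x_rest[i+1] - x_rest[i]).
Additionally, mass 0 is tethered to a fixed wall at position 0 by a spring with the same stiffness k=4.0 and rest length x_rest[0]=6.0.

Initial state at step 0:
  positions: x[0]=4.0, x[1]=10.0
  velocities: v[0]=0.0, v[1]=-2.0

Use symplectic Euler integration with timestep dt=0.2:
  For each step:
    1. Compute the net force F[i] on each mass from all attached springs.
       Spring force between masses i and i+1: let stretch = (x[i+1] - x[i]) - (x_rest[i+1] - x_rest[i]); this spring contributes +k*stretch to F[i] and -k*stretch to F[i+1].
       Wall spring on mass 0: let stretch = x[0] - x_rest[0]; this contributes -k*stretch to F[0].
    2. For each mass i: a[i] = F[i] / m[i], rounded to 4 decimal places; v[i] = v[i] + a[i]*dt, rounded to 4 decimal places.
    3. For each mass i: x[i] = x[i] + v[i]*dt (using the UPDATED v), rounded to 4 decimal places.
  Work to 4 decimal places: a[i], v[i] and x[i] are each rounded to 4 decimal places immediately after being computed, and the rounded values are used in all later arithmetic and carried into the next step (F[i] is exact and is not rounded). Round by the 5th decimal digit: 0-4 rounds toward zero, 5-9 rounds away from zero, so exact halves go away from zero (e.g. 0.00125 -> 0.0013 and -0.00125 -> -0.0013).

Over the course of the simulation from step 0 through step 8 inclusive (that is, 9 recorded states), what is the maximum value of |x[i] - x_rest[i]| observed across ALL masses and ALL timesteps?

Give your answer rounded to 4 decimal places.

Step 0: x=[4.0000 10.0000] v=[0.0000 -2.0000]
Step 1: x=[4.3200 9.6000] v=[1.6000 -2.0000]
Step 2: x=[4.7936 9.3152] v=[2.3680 -1.4240]
Step 3: x=[5.2237 9.2669] v=[2.1504 -0.2413]
Step 4: x=[5.4649 9.5317] v=[1.2060 1.3241]
Step 5: x=[5.4824 10.1058] v=[0.0875 2.8707]
Step 6: x=[5.3625 10.9002] v=[-0.5997 3.9720]
Step 7: x=[5.2706 11.7686] v=[-0.4595 4.3418]
Step 8: x=[5.3751 12.5573] v=[0.5224 3.9434]
Max displacement = 2.7331

Answer: 2.7331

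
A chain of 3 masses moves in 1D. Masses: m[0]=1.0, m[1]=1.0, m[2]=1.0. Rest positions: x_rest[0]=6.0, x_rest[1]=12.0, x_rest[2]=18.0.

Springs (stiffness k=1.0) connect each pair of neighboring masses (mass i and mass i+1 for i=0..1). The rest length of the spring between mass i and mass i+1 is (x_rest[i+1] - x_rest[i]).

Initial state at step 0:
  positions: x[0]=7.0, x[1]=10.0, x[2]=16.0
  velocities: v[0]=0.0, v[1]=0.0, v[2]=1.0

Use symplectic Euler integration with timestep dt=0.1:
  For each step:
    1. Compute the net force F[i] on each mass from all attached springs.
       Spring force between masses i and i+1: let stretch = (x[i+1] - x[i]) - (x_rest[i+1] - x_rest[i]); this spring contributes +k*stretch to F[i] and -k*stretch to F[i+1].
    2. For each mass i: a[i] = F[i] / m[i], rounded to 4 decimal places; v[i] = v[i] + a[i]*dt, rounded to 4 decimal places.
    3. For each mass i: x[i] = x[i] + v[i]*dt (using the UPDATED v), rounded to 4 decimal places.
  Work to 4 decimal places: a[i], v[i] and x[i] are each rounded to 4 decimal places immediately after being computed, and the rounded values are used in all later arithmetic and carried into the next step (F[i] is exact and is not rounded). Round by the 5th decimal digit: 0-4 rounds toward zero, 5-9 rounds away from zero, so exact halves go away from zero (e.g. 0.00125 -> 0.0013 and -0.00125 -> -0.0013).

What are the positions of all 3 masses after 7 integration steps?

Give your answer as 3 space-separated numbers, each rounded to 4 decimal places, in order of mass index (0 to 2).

Step 0: x=[7.0000 10.0000 16.0000] v=[0.0000 0.0000 1.0000]
Step 1: x=[6.9700 10.0300 16.1000] v=[-0.3000 0.3000 1.0000]
Step 2: x=[6.9106 10.0901 16.1993] v=[-0.5940 0.6010 0.9930]
Step 3: x=[6.8230 10.1795 16.2975] v=[-0.8761 0.8940 0.9821]
Step 4: x=[6.7090 10.2965 16.3945] v=[-1.1405 1.1702 0.9703]
Step 5: x=[6.5708 10.4386 16.4906] v=[-1.3818 1.4213 0.9605]
Step 6: x=[6.4113 10.6026 16.5861] v=[-1.5950 1.6397 0.9553]
Step 7: x=[6.2337 10.7845 16.6818] v=[-1.7759 1.8189 0.9570]

Answer: 6.2337 10.7845 16.6818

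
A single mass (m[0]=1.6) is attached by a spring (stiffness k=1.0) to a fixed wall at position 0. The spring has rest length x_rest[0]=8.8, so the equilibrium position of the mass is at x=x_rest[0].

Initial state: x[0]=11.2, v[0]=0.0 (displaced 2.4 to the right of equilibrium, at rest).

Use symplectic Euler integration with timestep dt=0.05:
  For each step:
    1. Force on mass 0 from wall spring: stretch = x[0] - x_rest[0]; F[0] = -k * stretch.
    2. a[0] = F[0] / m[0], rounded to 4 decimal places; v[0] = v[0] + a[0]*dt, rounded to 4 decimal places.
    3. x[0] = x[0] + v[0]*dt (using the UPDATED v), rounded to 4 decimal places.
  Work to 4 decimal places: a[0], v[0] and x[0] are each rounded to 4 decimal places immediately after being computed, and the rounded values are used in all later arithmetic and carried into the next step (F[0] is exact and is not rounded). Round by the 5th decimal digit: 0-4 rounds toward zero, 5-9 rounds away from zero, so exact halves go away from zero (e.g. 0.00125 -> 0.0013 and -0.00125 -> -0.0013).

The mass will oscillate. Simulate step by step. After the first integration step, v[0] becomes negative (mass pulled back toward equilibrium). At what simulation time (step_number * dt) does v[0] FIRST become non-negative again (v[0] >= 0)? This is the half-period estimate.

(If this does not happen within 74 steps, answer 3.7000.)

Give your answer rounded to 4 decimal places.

Answer: 3.7000

Derivation:
Step 0: x=[11.2000] v=[0.0000]
Step 1: x=[11.1963] v=[-0.0750]
Step 2: x=[11.1888] v=[-0.1499]
Step 3: x=[11.1776] v=[-0.2246]
Step 4: x=[11.1627] v=[-0.2989]
Step 5: x=[11.1441] v=[-0.3727]
Step 6: x=[11.1218] v=[-0.4460]
Step 7: x=[11.0959] v=[-0.5186]
Step 8: x=[11.0664] v=[-0.5903]
Step 9: x=[11.0333] v=[-0.6611]
Step 10: x=[10.9968] v=[-0.7309]
Step 11: x=[10.9568] v=[-0.7996]
Step 12: x=[10.9135] v=[-0.8670]
Step 13: x=[10.8669] v=[-0.9330]
Step 14: x=[10.8170] v=[-0.9976]
Step 15: x=[10.7640] v=[-1.0606]
Step 16: x=[10.7079] v=[-1.1220]
Step 17: x=[10.6488] v=[-1.1816]
Step 18: x=[10.5868] v=[-1.2394]
Step 19: x=[10.5220] v=[-1.2952]
Step 20: x=[10.4546] v=[-1.3490]
Step 21: x=[10.3846] v=[-1.4007]
Step 22: x=[10.3121] v=[-1.4502]
Step 23: x=[10.2372] v=[-1.4975]
Step 24: x=[10.1601] v=[-1.5424]
Step 25: x=[10.0809] v=[-1.5849]
Step 26: x=[9.9997] v=[-1.6249]
Step 27: x=[9.9166] v=[-1.6624]
Step 28: x=[9.8317] v=[-1.6973]
Step 29: x=[9.7452] v=[-1.7295]
Step 30: x=[9.6573] v=[-1.7590]
Step 31: x=[9.5680] v=[-1.7858]
Step 32: x=[9.4775] v=[-1.8098]
Step 33: x=[9.3860] v=[-1.8310]
Step 34: x=[9.2935] v=[-1.8493]
Step 35: x=[9.2003] v=[-1.8647]
Step 36: x=[9.1064] v=[-1.8772]
Step 37: x=[9.0121] v=[-1.8868]
Step 38: x=[8.9174] v=[-1.8934]
Step 39: x=[8.8225] v=[-1.8971]
Step 40: x=[8.7276] v=[-1.8978]
Step 41: x=[8.6328] v=[-1.8955]
Step 42: x=[8.5383] v=[-1.8903]
Step 43: x=[8.4442] v=[-1.8821]
Step 44: x=[8.3507] v=[-1.8710]
Step 45: x=[8.2579] v=[-1.8570]
Step 46: x=[8.1659] v=[-1.8401]
Step 47: x=[8.0749] v=[-1.8203]
Step 48: x=[7.9850] v=[-1.7976]
Step 49: x=[7.8964] v=[-1.7721]
Step 50: x=[7.8092] v=[-1.7439]
Step 51: x=[7.7236] v=[-1.7129]
Step 52: x=[7.6396] v=[-1.6793]
Step 53: x=[7.5575] v=[-1.6430]
Step 54: x=[7.4773] v=[-1.6042]
Step 55: x=[7.3992] v=[-1.5629]
Step 56: x=[7.3232] v=[-1.5191]
Step 57: x=[7.2496] v=[-1.4730]
Step 58: x=[7.1784] v=[-1.4246]
Step 59: x=[7.1097] v=[-1.3739]
Step 60: x=[7.0436] v=[-1.3211]
Step 61: x=[6.9803] v=[-1.2662]
Step 62: x=[6.9198] v=[-1.2093]
Step 63: x=[6.8623] v=[-1.1505]
Step 64: x=[6.8078] v=[-1.0899]
Step 65: x=[6.7564] v=[-1.0276]
Step 66: x=[6.7082] v=[-0.9637]
Step 67: x=[6.6633] v=[-0.8983]
Step 68: x=[6.6217] v=[-0.8315]
Step 69: x=[6.5835] v=[-0.7634]
Step 70: x=[6.5488] v=[-0.6941]
Step 71: x=[6.5176] v=[-0.6238]
Step 72: x=[6.4900] v=[-0.5525]
Step 73: x=[6.4660] v=[-0.4803]
Step 74: x=[6.4456] v=[-0.4074]
v[0] did not become non-negative within 74 steps; using fallback time=3.7000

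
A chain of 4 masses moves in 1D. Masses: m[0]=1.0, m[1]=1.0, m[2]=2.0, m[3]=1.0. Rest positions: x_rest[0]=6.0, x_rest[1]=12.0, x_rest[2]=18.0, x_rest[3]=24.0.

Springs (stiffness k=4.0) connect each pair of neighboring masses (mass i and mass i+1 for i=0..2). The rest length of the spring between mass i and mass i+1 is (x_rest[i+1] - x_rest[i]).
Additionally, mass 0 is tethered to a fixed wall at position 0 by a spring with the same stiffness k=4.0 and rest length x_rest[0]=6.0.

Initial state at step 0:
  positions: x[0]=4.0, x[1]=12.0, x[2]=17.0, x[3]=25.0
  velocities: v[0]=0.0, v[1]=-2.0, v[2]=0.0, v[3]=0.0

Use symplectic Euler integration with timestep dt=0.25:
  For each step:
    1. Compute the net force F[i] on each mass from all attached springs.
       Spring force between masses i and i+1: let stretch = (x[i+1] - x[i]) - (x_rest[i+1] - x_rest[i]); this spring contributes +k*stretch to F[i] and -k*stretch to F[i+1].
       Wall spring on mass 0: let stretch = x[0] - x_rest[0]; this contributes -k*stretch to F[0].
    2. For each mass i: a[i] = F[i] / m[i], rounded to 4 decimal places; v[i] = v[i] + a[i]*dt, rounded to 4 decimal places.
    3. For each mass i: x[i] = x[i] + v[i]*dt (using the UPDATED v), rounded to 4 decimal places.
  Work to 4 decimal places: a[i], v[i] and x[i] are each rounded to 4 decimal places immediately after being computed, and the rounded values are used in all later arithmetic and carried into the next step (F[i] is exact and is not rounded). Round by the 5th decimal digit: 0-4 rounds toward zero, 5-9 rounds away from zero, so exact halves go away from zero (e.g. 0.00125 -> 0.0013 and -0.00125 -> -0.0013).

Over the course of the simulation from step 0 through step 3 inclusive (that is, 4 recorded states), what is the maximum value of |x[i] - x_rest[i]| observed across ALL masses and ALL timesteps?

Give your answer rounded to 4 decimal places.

Step 0: x=[4.0000 12.0000 17.0000 25.0000] v=[0.0000 -2.0000 0.0000 0.0000]
Step 1: x=[5.0000 10.7500 17.3750 24.5000] v=[4.0000 -5.0000 1.5000 -2.0000]
Step 2: x=[6.1875 9.7188 17.8125 23.7188] v=[4.7500 -4.1250 1.7500 -3.1250]
Step 3: x=[6.7110 9.8282 17.9766 22.9610] v=[2.0938 0.4374 0.6563 -3.0313]
Max displacement = 2.2812

Answer: 2.2812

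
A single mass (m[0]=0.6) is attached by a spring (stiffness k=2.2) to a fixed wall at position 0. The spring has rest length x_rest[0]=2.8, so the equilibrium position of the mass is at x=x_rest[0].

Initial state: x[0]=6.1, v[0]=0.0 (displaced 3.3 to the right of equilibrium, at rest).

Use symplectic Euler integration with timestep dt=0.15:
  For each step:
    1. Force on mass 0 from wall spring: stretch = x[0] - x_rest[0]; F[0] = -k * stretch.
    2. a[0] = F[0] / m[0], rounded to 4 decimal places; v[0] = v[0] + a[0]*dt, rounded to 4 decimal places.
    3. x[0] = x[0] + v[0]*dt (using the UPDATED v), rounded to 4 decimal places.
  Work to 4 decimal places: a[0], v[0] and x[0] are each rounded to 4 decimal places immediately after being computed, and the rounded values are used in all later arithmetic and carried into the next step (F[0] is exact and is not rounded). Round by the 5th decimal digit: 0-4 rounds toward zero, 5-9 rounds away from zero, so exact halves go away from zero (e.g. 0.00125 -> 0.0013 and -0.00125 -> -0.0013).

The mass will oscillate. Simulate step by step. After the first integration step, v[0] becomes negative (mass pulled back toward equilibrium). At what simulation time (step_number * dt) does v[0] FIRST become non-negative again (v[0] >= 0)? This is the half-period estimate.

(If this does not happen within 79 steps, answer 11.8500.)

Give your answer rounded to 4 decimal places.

Step 0: x=[6.1000] v=[0.0000]
Step 1: x=[5.8278] v=[-1.8150]
Step 2: x=[5.3058] v=[-3.4803]
Step 3: x=[4.5770] v=[-4.8585]
Step 4: x=[3.7016] v=[-5.8359]
Step 5: x=[2.7518] v=[-6.3318]
Step 6: x=[1.8060] v=[-6.3053]
Step 7: x=[0.9422] v=[-5.7586]
Step 8: x=[0.2317] v=[-4.7368]
Step 9: x=[-0.2669] v=[-3.3242]
Step 10: x=[-0.5125] v=[-1.6374]
Step 11: x=[-0.4848] v=[0.1845]
First v>=0 after going negative at step 11, time=1.6500

Answer: 1.6500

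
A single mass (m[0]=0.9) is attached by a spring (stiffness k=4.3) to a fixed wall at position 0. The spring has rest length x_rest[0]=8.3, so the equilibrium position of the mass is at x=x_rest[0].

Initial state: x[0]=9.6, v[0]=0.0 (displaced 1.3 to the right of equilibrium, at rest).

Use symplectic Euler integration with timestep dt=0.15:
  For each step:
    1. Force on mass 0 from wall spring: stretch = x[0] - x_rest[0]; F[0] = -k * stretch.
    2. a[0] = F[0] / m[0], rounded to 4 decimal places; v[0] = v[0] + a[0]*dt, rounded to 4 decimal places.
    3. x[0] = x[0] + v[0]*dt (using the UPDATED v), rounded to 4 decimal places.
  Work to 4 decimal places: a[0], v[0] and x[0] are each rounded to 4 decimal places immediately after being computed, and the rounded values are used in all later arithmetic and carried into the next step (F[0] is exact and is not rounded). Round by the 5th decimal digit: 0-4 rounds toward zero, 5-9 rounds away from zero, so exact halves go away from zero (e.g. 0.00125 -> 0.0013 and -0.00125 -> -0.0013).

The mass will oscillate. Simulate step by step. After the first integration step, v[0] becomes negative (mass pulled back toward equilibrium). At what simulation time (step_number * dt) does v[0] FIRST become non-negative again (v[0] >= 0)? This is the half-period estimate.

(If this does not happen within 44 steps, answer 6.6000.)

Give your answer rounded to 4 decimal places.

Answer: 1.5000

Derivation:
Step 0: x=[9.6000] v=[0.0000]
Step 1: x=[9.4602] v=[-0.9317]
Step 2: x=[9.1957] v=[-1.7632]
Step 3: x=[8.8349] v=[-2.4051]
Step 4: x=[8.4166] v=[-2.7884]
Step 5: x=[7.9858] v=[-2.8720]
Step 6: x=[7.5888] v=[-2.6468]
Step 7: x=[7.2682] v=[-2.1371]
Step 8: x=[7.0586] v=[-1.3976]
Step 9: x=[6.9824] v=[-0.5079]
Step 10: x=[7.0479] v=[0.4364]
First v>=0 after going negative at step 10, time=1.5000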